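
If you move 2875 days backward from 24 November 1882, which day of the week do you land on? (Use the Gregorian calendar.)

First find the weekday of Nov 24, 1882. Doomsday rule: the anchor day for the 1800s is Friday. For year 82: 82÷12 = 6 r 10, and 10÷4 = 2, so 6+10+2 = 18.
Friday + 18 ≡ Tuesday — that's 1882's doomsday.
In November the doomsday date is Nov 7.
Nov 24 is 17 days after Nov 7; 17 mod 7 = 3, so Tuesday + 3 = Friday.
2875 mod 7 = 5, so 2875 days before a Friday is Friday − 5 = Sunday.

Sunday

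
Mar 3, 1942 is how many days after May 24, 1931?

May 24, 1931 → May 24, 1932: 366 days (Feb 29, 1932 is in that span).
May 24, 1932 → May 24, 1933: 365 days.
May 24, 1933 → May 24, 1934: 365 days.
May 24, 1934 → May 24, 1935: 365 days.
May 24, 1935 → May 24, 1936: 366 days (Feb 29, 1936 is in that span).
May 24, 1936 → May 24, 1937: 365 days.
May 24, 1937 → May 24, 1938: 365 days.
May 24, 1938 → May 24, 1939: 365 days.
May 24, 1939 → May 24, 1940: 366 days (Feb 29, 1940 is in that span).
May 24, 1940 → May 24, 1941: 365 days.
May 24, 1941 → Jun 24, 1941: 31 days (May has 31).
Jun 24, 1941 → Jul 24, 1941: 30 days (June has 30).
Jul 24, 1941 → Aug 24, 1941: 31 days (July has 31).
Aug 24, 1941 → Sep 24, 1941: 31 days (August has 31).
Sep 24, 1941 → Oct 24, 1941: 30 days (September has 30).
Oct 24, 1941 → Nov 24, 1941: 31 days (October has 31).
Nov 24, 1941 → Dec 24, 1941: 30 days (November has 30).
Dec 24, 1941 → Jan 24, 1942: 31 days (December has 31).
Jan 24, 1942 → Feb 24, 1942: 31 days (January has 31).
Feb 24, 1942 → Mar 3, 1942: 7 days.
Total: 3936 days.

3936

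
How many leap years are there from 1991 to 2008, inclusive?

Multiples of 4 in [1991,2008]: 5.
Of those, multiples of 100: 1 (not leap unless ÷400).
Multiples of 400: 1.
Leap years = 5 − 1 + 1 = 5.

5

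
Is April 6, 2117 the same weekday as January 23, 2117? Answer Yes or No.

From Jan 23, 2117 to Apr 6, 2117 is 73 days.
73 mod 7 = 3, so they are different weekdays.
(Jan 23, 2117 is a Saturday; Apr 6, 2117 is a Tuesday.)

No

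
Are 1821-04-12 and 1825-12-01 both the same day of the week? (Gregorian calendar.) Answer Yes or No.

Yes

From Apr 12, 1821 to Dec 1, 1825 is 1694 days.
1694 mod 7 = 0, so they are the same weekday.
(Apr 12, 1821 is a Thursday; Dec 1, 1825 is a Thursday.)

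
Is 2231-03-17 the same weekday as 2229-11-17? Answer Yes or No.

From Nov 17, 2229 to Mar 17, 2231 is 485 days.
485 mod 7 = 2, so they are different weekdays.
(Nov 17, 2229 is a Tuesday; Mar 17, 2231 is a Thursday.)

No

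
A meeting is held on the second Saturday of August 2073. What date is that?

August 12, 2073

August 1, 2073 is a Tuesday.
The first Saturday is therefore August 5 (4 days later).
The second Saturday is 5 + 1×7 = August 12.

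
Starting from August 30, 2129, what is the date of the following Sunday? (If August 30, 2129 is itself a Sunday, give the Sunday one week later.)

September 4, 2129

Aug 30, 2129 is a Tuesday.
From Tuesday to the next Sunday is 5 days.
Aug 30, 2129 + 5 = Sep 4, 2129.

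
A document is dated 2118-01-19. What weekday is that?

Wednesday

January 1, 2118 is a Saturday.
Jan 1, 2118 → Jan 19, 2118: 18 days.
Total: 18 days.
18 mod 7 = 4, so Saturday + 4 = Wednesday.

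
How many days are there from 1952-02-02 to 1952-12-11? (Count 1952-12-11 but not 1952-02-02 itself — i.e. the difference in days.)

Feb 2, 1952 → Mar 2, 1952: 29 days (February has 29).
Mar 2, 1952 → Apr 2, 1952: 31 days (March has 31).
Apr 2, 1952 → May 2, 1952: 30 days (April has 30).
May 2, 1952 → Jun 2, 1952: 31 days (May has 31).
Jun 2, 1952 → Jul 2, 1952: 30 days (June has 30).
Jul 2, 1952 → Aug 2, 1952: 31 days (July has 31).
Aug 2, 1952 → Sep 2, 1952: 31 days (August has 31).
Sep 2, 1952 → Oct 2, 1952: 30 days (September has 30).
Oct 2, 1952 → Nov 2, 1952: 31 days (October has 31).
Nov 2, 1952 → Dec 2, 1952: 30 days (November has 30).
Dec 2, 1952 → Dec 11, 1952: 9 days.
Total: 313 days.

313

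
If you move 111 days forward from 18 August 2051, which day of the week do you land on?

Aug 18, 2051 is a Friday.
111 mod 7 = 6, so 111 days after a Friday is Friday + 6 = Thursday.

Thursday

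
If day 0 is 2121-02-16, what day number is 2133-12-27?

4697

Feb 16, 2121 → Feb 16, 2122: 365 days.
Feb 16, 2122 → Feb 16, 2123: 365 days.
Feb 16, 2123 → Feb 16, 2124: 365 days.
Feb 16, 2124 → Feb 16, 2125: 366 days (Feb 29, 2124 is in that span).
Feb 16, 2125 → Feb 16, 2126: 365 days.
Feb 16, 2126 → Feb 16, 2127: 365 days.
Feb 16, 2127 → Feb 16, 2128: 365 days.
Feb 16, 2128 → Feb 16, 2129: 366 days (Feb 29, 2128 is in that span).
Feb 16, 2129 → Feb 16, 2130: 365 days.
Feb 16, 2130 → Feb 16, 2131: 365 days.
Feb 16, 2131 → Feb 16, 2132: 365 days.
Feb 16, 2132 → Feb 16, 2133: 366 days (Feb 29, 2132 is in that span).
Feb 16, 2133 → Mar 16, 2133: 28 days (February has 28).
Mar 16, 2133 → Apr 16, 2133: 31 days (March has 31).
Apr 16, 2133 → May 16, 2133: 30 days (April has 30).
May 16, 2133 → Jun 16, 2133: 31 days (May has 31).
Jun 16, 2133 → Jul 16, 2133: 30 days (June has 30).
Jul 16, 2133 → Aug 16, 2133: 31 days (July has 31).
Aug 16, 2133 → Sep 16, 2133: 31 days (August has 31).
Sep 16, 2133 → Oct 16, 2133: 30 days (September has 30).
Oct 16, 2133 → Nov 16, 2133: 31 days (October has 31).
Nov 16, 2133 → Dec 16, 2133: 30 days (November has 30).
Dec 16, 2133 → Dec 27, 2133: 11 days.
Total: 4697 days.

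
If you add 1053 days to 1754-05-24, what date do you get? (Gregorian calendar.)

April 11, 1757

+365 (one year) → May 24, 1755 (688 left).
+366 (one year; includes Feb 29, 1756) → May 24, 1756 (322 left).
May has 31 days: +8 → Jun 1, 1756 (314 left).
Jun has 30 days: +30 → Jul 1, 1756 (284 left).
Jul has 31 days: +31 → Aug 1, 1756 (253 left).
Aug has 31 days: +31 → Sep 1, 1756 (222 left).
Sep has 30 days: +30 → Oct 1, 1756 (192 left).
Oct has 31 days: +31 → Nov 1, 1756 (161 left).
Nov has 30 days: +30 → Dec 1, 1756 (131 left).
Dec has 31 days: +31 → Jan 1, 1757 (100 left).
Jan has 31 days: +31 → Feb 1, 1757 (69 left).
Feb has 28 days: +28 → Mar 1, 1757 (41 left).
Mar has 31 days: +31 → Apr 1, 1757 (10 left).
+10 → Apr 11, 1757.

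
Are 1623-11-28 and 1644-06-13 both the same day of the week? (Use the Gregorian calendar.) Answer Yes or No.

No

From Nov 28, 1623 to Jun 13, 1644 is 7503 days.
7503 mod 7 = 6, so they are different weekdays.
(Nov 28, 1623 is a Tuesday; Jun 13, 1644 is a Monday.)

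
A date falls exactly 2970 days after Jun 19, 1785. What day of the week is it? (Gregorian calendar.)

First find the weekday of Jun 19, 1785. Doomsday rule: the anchor day for the 1700s is Sunday. For year 85: 85÷12 = 7 r 1, and 1÷4 = 0, so 7+1+0 = 8.
Sunday + 8 ≡ Monday — that's 1785's doomsday.
In June the doomsday date is Jun 6.
Jun 19 is 13 days after Jun 6; 13 mod 7 = 6, so Monday + 6 = Sunday.
2970 mod 7 = 2, so 2970 days after a Sunday is Sunday + 2 = Tuesday.

Tuesday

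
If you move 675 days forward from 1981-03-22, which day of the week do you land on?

Wednesday

First find the weekday of Mar 22, 1981. Doomsday rule: the anchor day for the 1900s is Wednesday. For year 81: 81÷12 = 6 r 9, and 9÷4 = 2, so 6+9+2 = 17.
Wednesday + 17 ≡ Saturday — that's 1981's doomsday.
In March the doomsday date is Mar 14.
Mar 22 is 8 days after Mar 14; 8 mod 7 = 1, so Saturday + 1 = Sunday.
675 mod 7 = 3, so 675 days after a Sunday is Sunday + 3 = Wednesday.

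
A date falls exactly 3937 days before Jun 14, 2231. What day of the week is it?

Saturday

First find the weekday of Jun 14, 2231. Doomsday rule: the anchor day for the 2200s is Friday. For year 31: 31÷12 = 2 r 7, and 7÷4 = 1, so 2+7+1 = 10.
Friday + 10 ≡ Monday — that's 2231's doomsday.
In June the doomsday date is Jun 6.
Jun 14 is 8 days after Jun 6; 8 mod 7 = 1, so Monday + 1 = Tuesday.
3937 mod 7 = 3, so 3937 days before a Tuesday is Tuesday − 3 = Saturday.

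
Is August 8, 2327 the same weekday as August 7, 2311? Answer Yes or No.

Yes

From Aug 7, 2311 to Aug 8, 2327 is 5845 days.
5845 mod 7 = 0, so they are the same weekday.
(Aug 7, 2311 is a Monday; Aug 8, 2327 is a Monday.)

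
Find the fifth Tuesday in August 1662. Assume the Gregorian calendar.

August 1, 1662 is a Tuesday.
The first Tuesday is therefore August 1 (same day).
The fifth Tuesday is 1 + 4×7 = August 29.

August 29, 1662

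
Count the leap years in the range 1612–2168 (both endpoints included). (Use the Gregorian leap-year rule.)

Multiples of 4 in [1612,2168]: 140.
Of those, multiples of 100: 5 (not leap unless ÷400).
Multiples of 400: 1.
Leap years = 140 − 5 + 1 = 136.

136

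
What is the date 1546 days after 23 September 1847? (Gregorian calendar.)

December 17, 1851

+366 (one year; includes Feb 29, 1848) → Sep 23, 1848 (1180 left).
+365 (one year) → Sep 23, 1849 (815 left).
+365 (one year) → Sep 23, 1850 (450 left).
+365 (one year) → Sep 23, 1851 (85 left).
Sep has 30 days: +8 → Oct 1, 1851 (77 left).
Oct has 31 days: +31 → Nov 1, 1851 (46 left).
Nov has 30 days: +30 → Dec 1, 1851 (16 left).
+16 → Dec 17, 1851.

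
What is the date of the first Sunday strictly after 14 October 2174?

Oct 14, 2174 is a Friday.
From Friday to the next Sunday is 2 days.
Oct 14, 2174 + 2 = Oct 16, 2174.

October 16, 2174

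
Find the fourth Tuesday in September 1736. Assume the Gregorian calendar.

September 1, 1736 is a Saturday.
The first Tuesday is therefore September 4 (3 days later).
The fourth Tuesday is 4 + 3×7 = September 25.

September 25, 1736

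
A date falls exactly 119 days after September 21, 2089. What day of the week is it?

Wednesday

Sep 21, 2089 is a Wednesday.
119 mod 7 = 0, so 119 days after a Wednesday is Wednesday + 0 = Wednesday.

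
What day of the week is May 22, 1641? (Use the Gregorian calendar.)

Doomsday rule: the anchor day for the 1600s is Tuesday. For year 41: 41÷12 = 3 r 5, and 5÷4 = 1, so 3+5+1 = 9.
Tuesday + 9 ≡ Thursday — that's 1641's doomsday.
In May the doomsday date is May 9.
May 22 is 13 days after May 9; 13 mod 7 = 6, so Thursday + 6 = Wednesday.

Wednesday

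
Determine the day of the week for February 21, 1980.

Doomsday rule: the anchor day for the 1900s is Wednesday. For year 80: 80÷12 = 6 r 8, and 8÷4 = 2, so 6+8+2 = 16.
Wednesday + 16 ≡ Friday — that's 1980's doomsday.
In February the doomsday date is Feb 29 (1980 is a leap year (divisible by 4)).
Feb 21 is 8 days before Feb 29; 8 mod 7 = 1, so Friday − 1 = Thursday.

Thursday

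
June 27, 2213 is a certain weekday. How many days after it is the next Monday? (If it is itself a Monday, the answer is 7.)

1

Jun 27, 2213 is a Sunday.
From Sunday to the next Monday is 1 day.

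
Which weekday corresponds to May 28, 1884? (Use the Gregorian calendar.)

Wednesday

Doomsday rule: the anchor day for the 1800s is Friday. For year 84: 84÷12 = 7 r 0, and 0÷4 = 0, so 7+0+0 = 7.
Friday + 7 ≡ Friday — that's 1884's doomsday.
In May the doomsday date is May 9.
May 28 is 19 days after May 9; 19 mod 7 = 5, so Friday + 5 = Wednesday.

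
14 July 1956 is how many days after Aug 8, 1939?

6185

Aug 8, 1939 → Aug 8, 1940: 366 days (Feb 29, 1940 is in that span).
Aug 8, 1940 → Aug 8, 1941: 365 days.
Aug 8, 1941 → Aug 8, 1942: 365 days.
Aug 8, 1942 → Aug 8, 1943: 365 days.
Aug 8, 1943 → Aug 8, 1944: 366 days (Feb 29, 1944 is in that span).
Aug 8, 1944 → Aug 8, 1945: 365 days.
Aug 8, 1945 → Aug 8, 1946: 365 days.
Aug 8, 1946 → Aug 8, 1947: 365 days.
Aug 8, 1947 → Aug 8, 1948: 366 days (Feb 29, 1948 is in that span).
Aug 8, 1948 → Aug 8, 1949: 365 days.
Aug 8, 1949 → Aug 8, 1950: 365 days.
Aug 8, 1950 → Aug 8, 1951: 365 days.
Aug 8, 1951 → Aug 8, 1952: 366 days (Feb 29, 1952 is in that span).
Aug 8, 1952 → Aug 8, 1953: 365 days.
Aug 8, 1953 → Aug 8, 1954: 365 days.
Aug 8, 1954 → Aug 8, 1955: 365 days.
Aug 8, 1955 → Sep 8, 1955: 31 days (August has 31).
Sep 8, 1955 → Oct 8, 1955: 30 days (September has 30).
Oct 8, 1955 → Nov 8, 1955: 31 days (October has 31).
Nov 8, 1955 → Dec 8, 1955: 30 days (November has 30).
Dec 8, 1955 → Jan 8, 1956: 31 days (December has 31).
Jan 8, 1956 → Feb 8, 1956: 31 days (January has 31).
Feb 8, 1956 → Mar 8, 1956: 29 days (February has 29).
Mar 8, 1956 → Apr 8, 1956: 31 days (March has 31).
Apr 8, 1956 → May 8, 1956: 30 days (April has 30).
May 8, 1956 → Jun 8, 1956: 31 days (May has 31).
Jun 8, 1956 → Jul 8, 1956: 30 days (June has 30).
Jul 8, 1956 → Jul 14, 1956: 6 days.
Total: 6185 days.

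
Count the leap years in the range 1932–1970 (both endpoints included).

Multiples of 4 in [1932,1970]: 10.
Of those, multiples of 100: 0 (not leap unless ÷400).
Multiples of 400: 0.
Leap years = 10 − 0 + 0 = 10.

10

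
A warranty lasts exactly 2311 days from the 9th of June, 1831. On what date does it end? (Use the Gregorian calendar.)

October 6, 1837

+366 (one year; includes Feb 29, 1832) → Jun 9, 1832 (1945 left).
+365 (one year) → Jun 9, 1833 (1580 left).
+365 (one year) → Jun 9, 1834 (1215 left).
+365 (one year) → Jun 9, 1835 (850 left).
+366 (one year; includes Feb 29, 1836) → Jun 9, 1836 (484 left).
+365 (one year) → Jun 9, 1837 (119 left).
Jun has 30 days: +22 → Jul 1, 1837 (97 left).
Jul has 31 days: +31 → Aug 1, 1837 (66 left).
Aug has 31 days: +31 → Sep 1, 1837 (35 left).
Sep has 30 days: +30 → Oct 1, 1837 (5 left).
+5 → Oct 6, 1837.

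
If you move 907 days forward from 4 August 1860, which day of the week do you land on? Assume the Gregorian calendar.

First find the weekday of Aug 4, 1860. Doomsday rule: the anchor day for the 1800s is Friday. For year 60: 60÷12 = 5 r 0, and 0÷4 = 0, so 5+0+0 = 5.
Friday + 5 ≡ Wednesday — that's 1860's doomsday.
In August the doomsday date is Aug 8.
Aug 4 is 4 days before Aug 8; 4 mod 7 = 4, so Wednesday − 4 = Saturday.
907 mod 7 = 4, so 907 days after a Saturday is Saturday + 4 = Wednesday.

Wednesday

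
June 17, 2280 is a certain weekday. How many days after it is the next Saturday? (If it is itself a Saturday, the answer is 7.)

Jun 17, 2280 is a Thursday.
From Thursday to the next Saturday is 2 days.

2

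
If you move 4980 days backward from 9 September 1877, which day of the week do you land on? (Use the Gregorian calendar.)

Thursday

Sep 9, 1877 is a Sunday.
4980 mod 7 = 3, so 4980 days before a Sunday is Sunday − 3 = Thursday.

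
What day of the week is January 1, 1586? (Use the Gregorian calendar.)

Doomsday rule: the anchor day for the 1500s is Wednesday. For year 86: 86÷12 = 7 r 2, and 2÷4 = 0, so 7+2+0 = 9.
Wednesday + 9 ≡ Friday — that's 1586's doomsday.
In January the doomsday date is Jan 3 (1586 is not a leap year).
Jan 1 is 2 days before Jan 3; 2 mod 7 = 2, so Friday − 2 = Wednesday.

Wednesday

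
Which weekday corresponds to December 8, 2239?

Sunday

Doomsday rule: the anchor day for the 2200s is Friday. For year 39: 39÷12 = 3 r 3, and 3÷4 = 0, so 3+3+0 = 6.
Friday + 6 ≡ Thursday — that's 2239's doomsday.
In December the doomsday date is Dec 12.
Dec 8 is 4 days before Dec 12; 4 mod 7 = 4, so Thursday − 4 = Sunday.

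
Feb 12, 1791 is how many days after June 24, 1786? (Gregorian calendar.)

1694

Jun 24, 1786 → Jun 24, 1787: 365 days.
Jun 24, 1787 → Jun 24, 1788: 366 days (Feb 29, 1788 is in that span).
Jun 24, 1788 → Jun 24, 1789: 365 days.
Jun 24, 1789 → Jun 24, 1790: 365 days.
Jun 24, 1790 → Jul 24, 1790: 30 days (June has 30).
Jul 24, 1790 → Aug 24, 1790: 31 days (July has 31).
Aug 24, 1790 → Sep 24, 1790: 31 days (August has 31).
Sep 24, 1790 → Oct 24, 1790: 30 days (September has 30).
Oct 24, 1790 → Nov 24, 1790: 31 days (October has 31).
Nov 24, 1790 → Dec 24, 1790: 30 days (November has 30).
Dec 24, 1790 → Jan 24, 1791: 31 days (December has 31).
Jan 24, 1791 → Feb 12, 1791: 19 days.
Total: 1694 days.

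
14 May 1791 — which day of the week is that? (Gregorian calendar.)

Saturday

Doomsday rule: the anchor day for the 1700s is Sunday. For year 91: 91÷12 = 7 r 7, and 7÷4 = 1, so 7+7+1 = 15.
Sunday + 15 ≡ Monday — that's 1791's doomsday.
In May the doomsday date is May 9.
May 14 is 5 days after May 9; 5 mod 7 = 5, so Monday + 5 = Saturday.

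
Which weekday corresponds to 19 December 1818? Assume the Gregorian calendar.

Saturday

Doomsday rule: the anchor day for the 1800s is Friday. For year 18: 18÷12 = 1 r 6, and 6÷4 = 1, so 1+6+1 = 8.
Friday + 8 ≡ Saturday — that's 1818's doomsday.
In December the doomsday date is Dec 12.
Dec 19 is 7 days after Dec 12; 7 mod 7 = 0, so Saturday + 0 = Saturday.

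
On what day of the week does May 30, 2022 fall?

January 1, 2022 is a Saturday.
Jan 1, 2022 → Feb 1, 2022: 31 days (January has 31).
Feb 1, 2022 → Mar 1, 2022: 28 days (February has 28).
Mar 1, 2022 → Apr 1, 2022: 31 days (March has 31).
Apr 1, 2022 → May 1, 2022: 30 days (April has 30).
May 1, 2022 → May 30, 2022: 29 days.
Total: 149 days.
149 mod 7 = 2, so Saturday + 2 = Monday.

Monday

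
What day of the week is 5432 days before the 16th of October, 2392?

First find the weekday of Oct 16, 2392. Doomsday rule: the anchor day for the 2300s is Wednesday. For year 92: 92÷12 = 7 r 8, and 8÷4 = 2, so 7+8+2 = 17.
Wednesday + 17 ≡ Saturday — that's 2392's doomsday.
In October the doomsday date is Oct 10.
Oct 16 is 6 days after Oct 10; 6 mod 7 = 6, so Saturday + 6 = Friday.
5432 mod 7 = 0, so 5432 days before a Friday is Friday − 0 = Friday.

Friday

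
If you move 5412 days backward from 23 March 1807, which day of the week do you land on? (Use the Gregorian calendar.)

First find the weekday of Mar 23, 1807. Doomsday rule: the anchor day for the 1800s is Friday. For year 07: 7÷12 = 0 r 7, and 7÷4 = 1, so 0+7+1 = 8.
Friday + 8 ≡ Saturday — that's 1807's doomsday.
In March the doomsday date is Mar 14.
Mar 23 is 9 days after Mar 14; 9 mod 7 = 2, so Saturday + 2 = Monday.
5412 mod 7 = 1, so 5412 days before a Monday is Monday − 1 = Sunday.

Sunday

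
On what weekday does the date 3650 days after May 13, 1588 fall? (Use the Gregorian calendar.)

Monday

First find the weekday of May 13, 1588. Doomsday rule: the anchor day for the 1500s is Wednesday. For year 88: 88÷12 = 7 r 4, and 4÷4 = 1, so 7+4+1 = 12.
Wednesday + 12 ≡ Monday — that's 1588's doomsday.
In May the doomsday date is May 9.
May 13 is 4 days after May 9; 4 mod 7 = 4, so Monday + 4 = Friday.
3650 mod 7 = 3, so 3650 days after a Friday is Friday + 3 = Monday.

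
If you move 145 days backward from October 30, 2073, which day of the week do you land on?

Oct 30, 2073 is a Monday.
145 mod 7 = 5, so 145 days before a Monday is Monday − 5 = Wednesday.

Wednesday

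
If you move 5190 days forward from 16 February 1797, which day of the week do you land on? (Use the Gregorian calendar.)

Sunday

First find the weekday of Feb 16, 1797. Doomsday rule: the anchor day for the 1700s is Sunday. For year 97: 97÷12 = 8 r 1, and 1÷4 = 0, so 8+1+0 = 9.
Sunday + 9 ≡ Tuesday — that's 1797's doomsday.
In February the doomsday date is Feb 28 (1797 is not a leap year).
Feb 16 is 12 days before Feb 28; 12 mod 7 = 5, so Tuesday − 5 = Thursday.
5190 mod 7 = 3, so 5190 days after a Thursday is Thursday + 3 = Sunday.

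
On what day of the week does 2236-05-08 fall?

Sunday

Doomsday rule: the anchor day for the 2200s is Friday. For year 36: 36÷12 = 3 r 0, and 0÷4 = 0, so 3+0+0 = 3.
Friday + 3 ≡ Monday — that's 2236's doomsday.
In May the doomsday date is May 9.
May 8 is 1 day before May 9; 1 mod 7 = 1, so Monday − 1 = Sunday.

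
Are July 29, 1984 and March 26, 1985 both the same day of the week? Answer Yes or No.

No

From Jul 29, 1984 to Mar 26, 1985 is 240 days.
240 mod 7 = 2, so they are different weekdays.
(Jul 29, 1984 is a Sunday; Mar 26, 1985 is a Tuesday.)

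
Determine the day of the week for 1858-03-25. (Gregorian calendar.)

Thursday

Doomsday rule: the anchor day for the 1800s is Friday. For year 58: 58÷12 = 4 r 10, and 10÷4 = 2, so 4+10+2 = 16.
Friday + 16 ≡ Sunday — that's 1858's doomsday.
In March the doomsday date is Mar 14.
Mar 25 is 11 days after Mar 14; 11 mod 7 = 4, so Sunday + 4 = Thursday.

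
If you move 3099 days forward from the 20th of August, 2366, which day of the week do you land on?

Thursday

Aug 20, 2366 is a Saturday.
3099 mod 7 = 5, so 3099 days after a Saturday is Saturday + 5 = Thursday.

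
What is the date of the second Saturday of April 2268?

April 1, 2268 is a Wednesday.
The first Saturday is therefore April 4 (3 days later).
The second Saturday is 4 + 1×7 = April 11.

April 11, 2268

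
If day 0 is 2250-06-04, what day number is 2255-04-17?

1778

Jun 4, 2250 → Jun 4, 2251: 365 days.
Jun 4, 2251 → Jun 4, 2252: 366 days (Feb 29, 2252 is in that span).
Jun 4, 2252 → Jun 4, 2253: 365 days.
Jun 4, 2253 → Jun 4, 2254: 365 days.
Jun 4, 2254 → Jul 4, 2254: 30 days (June has 30).
Jul 4, 2254 → Aug 4, 2254: 31 days (July has 31).
Aug 4, 2254 → Sep 4, 2254: 31 days (August has 31).
Sep 4, 2254 → Oct 4, 2254: 30 days (September has 30).
Oct 4, 2254 → Nov 4, 2254: 31 days (October has 31).
Nov 4, 2254 → Dec 4, 2254: 30 days (November has 30).
Dec 4, 2254 → Jan 4, 2255: 31 days (December has 31).
Jan 4, 2255 → Feb 4, 2255: 31 days (January has 31).
Feb 4, 2255 → Mar 4, 2255: 28 days (February has 28).
Mar 4, 2255 → Apr 4, 2255: 31 days (March has 31).
Apr 4, 2255 → Apr 17, 2255: 13 days.
Total: 1778 days.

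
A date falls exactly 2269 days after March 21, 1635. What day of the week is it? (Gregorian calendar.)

Thursday

Mar 21, 1635 is a Wednesday.
2269 mod 7 = 1, so 2269 days after a Wednesday is Wednesday + 1 = Thursday.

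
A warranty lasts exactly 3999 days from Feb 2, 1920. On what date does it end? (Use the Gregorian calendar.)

+366 (one year; includes Feb 29, 1920) → Feb 2, 1921 (3633 left).
+365 (one year) → Feb 2, 1922 (3268 left).
+365 (one year) → Feb 2, 1923 (2903 left).
+365 (one year) → Feb 2, 1924 (2538 left).
+366 (one year; includes Feb 29, 1924) → Feb 2, 1925 (2172 left).
+365 (one year) → Feb 2, 1926 (1807 left).
+365 (one year) → Feb 2, 1927 (1442 left).
+365 (one year) → Feb 2, 1928 (1077 left).
+366 (one year; includes Feb 29, 1928) → Feb 2, 1929 (711 left).
+365 (one year) → Feb 2, 1930 (346 left).
Feb has 28 days: +27 → Mar 1, 1930 (319 left).
Mar has 31 days: +31 → Apr 1, 1930 (288 left).
Apr has 30 days: +30 → May 1, 1930 (258 left).
May has 31 days: +31 → Jun 1, 1930 (227 left).
Jun has 30 days: +30 → Jul 1, 1930 (197 left).
Jul has 31 days: +31 → Aug 1, 1930 (166 left).
Aug has 31 days: +31 → Sep 1, 1930 (135 left).
Sep has 30 days: +30 → Oct 1, 1930 (105 left).
Oct has 31 days: +31 → Nov 1, 1930 (74 left).
Nov has 30 days: +30 → Dec 1, 1930 (44 left).
Dec has 31 days: +31 → Jan 1, 1931 (13 left).
+13 → Jan 14, 1931.

January 14, 1931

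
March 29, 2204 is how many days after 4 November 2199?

1606

Nov 4, 2199 → Nov 4, 2200: 365 days.
Nov 4, 2200 → Nov 4, 2201: 365 days.
Nov 4, 2201 → Nov 4, 2202: 365 days.
Nov 4, 2202 → Nov 4, 2203: 365 days.
Nov 4, 2203 → Dec 4, 2203: 30 days (November has 30).
Dec 4, 2203 → Jan 4, 2204: 31 days (December has 31).
Jan 4, 2204 → Feb 4, 2204: 31 days (January has 31).
Feb 4, 2204 → Mar 4, 2204: 29 days (February has 29).
Mar 4, 2204 → Mar 29, 2204: 25 days.
Total: 1606 days.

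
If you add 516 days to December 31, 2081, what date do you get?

May 31, 2083

+365 (one year) → Dec 31, 2082 (151 left).
Dec has 31 days: +1 → Jan 1, 2083 (150 left).
Jan has 31 days: +31 → Feb 1, 2083 (119 left).
Feb has 28 days: +28 → Mar 1, 2083 (91 left).
Mar has 31 days: +31 → Apr 1, 2083 (60 left).
Apr has 30 days: +30 → May 1, 2083 (30 left).
+30 → May 31, 2083.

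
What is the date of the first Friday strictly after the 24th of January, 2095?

Jan 24, 2095 is a Monday.
From Monday to the next Friday is 4 days.
Jan 24, 2095 + 4 = Jan 28, 2095.

January 28, 2095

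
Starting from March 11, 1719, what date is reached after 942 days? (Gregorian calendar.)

+366 (one year; includes Feb 29, 1720) → Mar 11, 1720 (576 left).
+365 (one year) → Mar 11, 1721 (211 left).
Mar has 31 days: +21 → Apr 1, 1721 (190 left).
Apr has 30 days: +30 → May 1, 1721 (160 left).
May has 31 days: +31 → Jun 1, 1721 (129 left).
Jun has 30 days: +30 → Jul 1, 1721 (99 left).
Jul has 31 days: +31 → Aug 1, 1721 (68 left).
Aug has 31 days: +31 → Sep 1, 1721 (37 left).
Sep has 30 days: +30 → Oct 1, 1721 (7 left).
+7 → Oct 8, 1721.

October 8, 1721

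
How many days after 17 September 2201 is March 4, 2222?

7473

Sep 17, 2201 → Sep 17, 2202: 365 days.
Sep 17, 2202 → Sep 17, 2203: 365 days.
Sep 17, 2203 → Sep 17, 2204: 366 days (Feb 29, 2204 is in that span).
Sep 17, 2204 → Sep 17, 2205: 365 days.
Sep 17, 2205 → Sep 17, 2206: 365 days.
Sep 17, 2206 → Sep 17, 2207: 365 days.
Sep 17, 2207 → Sep 17, 2208: 366 days (Feb 29, 2208 is in that span).
Sep 17, 2208 → Sep 17, 2209: 365 days.
Sep 17, 2209 → Sep 17, 2210: 365 days.
Sep 17, 2210 → Sep 17, 2211: 365 days.
Sep 17, 2211 → Sep 17, 2212: 366 days (Feb 29, 2212 is in that span).
Sep 17, 2212 → Sep 17, 2213: 365 days.
Sep 17, 2213 → Sep 17, 2214: 365 days.
Sep 17, 2214 → Sep 17, 2215: 365 days.
Sep 17, 2215 → Sep 17, 2216: 366 days (Feb 29, 2216 is in that span).
Sep 17, 2216 → Sep 17, 2217: 365 days.
Sep 17, 2217 → Sep 17, 2218: 365 days.
Sep 17, 2218 → Sep 17, 2219: 365 days.
Sep 17, 2219 → Sep 17, 2220: 366 days (Feb 29, 2220 is in that span).
Sep 17, 2220 → Sep 17, 2221: 365 days.
Sep 17, 2221 → Oct 17, 2221: 30 days (September has 30).
Oct 17, 2221 → Nov 17, 2221: 31 days (October has 31).
Nov 17, 2221 → Dec 17, 2221: 30 days (November has 30).
Dec 17, 2221 → Jan 17, 2222: 31 days (December has 31).
Jan 17, 2222 → Feb 17, 2222: 31 days (January has 31).
Feb 17, 2222 → Mar 4, 2222: 15 days.
Total: 7473 days.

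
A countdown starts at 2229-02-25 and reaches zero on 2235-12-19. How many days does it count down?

2488

Feb 25, 2229 → Feb 25, 2230: 365 days.
Feb 25, 2230 → Feb 25, 2231: 365 days.
Feb 25, 2231 → Feb 25, 2232: 365 days.
Feb 25, 2232 → Feb 25, 2233: 366 days (Feb 29, 2232 is in that span).
Feb 25, 2233 → Feb 25, 2234: 365 days.
Feb 25, 2234 → Feb 25, 2235: 365 days.
Feb 25, 2235 → Mar 25, 2235: 28 days (February has 28).
Mar 25, 2235 → Apr 25, 2235: 31 days (March has 31).
Apr 25, 2235 → May 25, 2235: 30 days (April has 30).
May 25, 2235 → Jun 25, 2235: 31 days (May has 31).
Jun 25, 2235 → Jul 25, 2235: 30 days (June has 30).
Jul 25, 2235 → Aug 25, 2235: 31 days (July has 31).
Aug 25, 2235 → Sep 25, 2235: 31 days (August has 31).
Sep 25, 2235 → Oct 25, 2235: 30 days (September has 30).
Oct 25, 2235 → Nov 25, 2235: 31 days (October has 31).
Nov 25, 2235 → Dec 19, 2235: 24 days.
Total: 2488 days.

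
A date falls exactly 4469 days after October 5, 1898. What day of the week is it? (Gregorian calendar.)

Saturday

First find the weekday of Oct 5, 1898. Doomsday rule: the anchor day for the 1800s is Friday. For year 98: 98÷12 = 8 r 2, and 2÷4 = 0, so 8+2+0 = 10.
Friday + 10 ≡ Monday — that's 1898's doomsday.
In October the doomsday date is Oct 10.
Oct 5 is 5 days before Oct 10; 5 mod 7 = 5, so Monday − 5 = Wednesday.
4469 mod 7 = 3, so 4469 days after a Wednesday is Wednesday + 3 = Saturday.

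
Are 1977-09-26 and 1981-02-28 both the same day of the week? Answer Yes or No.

From Sep 26, 1977 to Feb 28, 1981 is 1251 days.
1251 mod 7 = 5, so they are different weekdays.
(Sep 26, 1977 is a Monday; Feb 28, 1981 is a Saturday.)

No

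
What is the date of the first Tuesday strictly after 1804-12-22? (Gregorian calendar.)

December 25, 1804

Dec 22, 1804 is a Saturday.
From Saturday to the next Tuesday is 3 days.
Dec 22, 1804 + 3 = Dec 25, 1804.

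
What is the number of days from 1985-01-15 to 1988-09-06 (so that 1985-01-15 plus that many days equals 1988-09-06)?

1330

Jan 15, 1985 → Jan 15, 1986: 365 days.
Jan 15, 1986 → Jan 15, 1987: 365 days.
Jan 15, 1987 → Jan 15, 1988: 365 days.
Jan 15, 1988 → Feb 15, 1988: 31 days (January has 31).
Feb 15, 1988 → Mar 15, 1988: 29 days (February has 29).
Mar 15, 1988 → Apr 15, 1988: 31 days (March has 31).
Apr 15, 1988 → May 15, 1988: 30 days (April has 30).
May 15, 1988 → Jun 15, 1988: 31 days (May has 31).
Jun 15, 1988 → Jul 15, 1988: 30 days (June has 30).
Jul 15, 1988 → Aug 15, 1988: 31 days (July has 31).
Aug 15, 1988 → Sep 6, 1988: 22 days.
Total: 1330 days.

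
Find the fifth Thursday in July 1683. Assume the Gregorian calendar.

July 29, 1683

July 1, 1683 is a Thursday.
The first Thursday is therefore July 1 (same day).
The fifth Thursday is 1 + 4×7 = July 29.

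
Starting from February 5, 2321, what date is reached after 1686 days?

+365 (one year) → Feb 5, 2322 (1321 left).
+365 (one year) → Feb 5, 2323 (956 left).
+365 (one year) → Feb 5, 2324 (591 left).
+366 (one year; includes Feb 29, 2324) → Feb 5, 2325 (225 left).
Feb has 28 days: +24 → Mar 1, 2325 (201 left).
Mar has 31 days: +31 → Apr 1, 2325 (170 left).
Apr has 30 days: +30 → May 1, 2325 (140 left).
May has 31 days: +31 → Jun 1, 2325 (109 left).
Jun has 30 days: +30 → Jul 1, 2325 (79 left).
Jul has 31 days: +31 → Aug 1, 2325 (48 left).
Aug has 31 days: +31 → Sep 1, 2325 (17 left).
+17 → Sep 18, 2325.

September 18, 2325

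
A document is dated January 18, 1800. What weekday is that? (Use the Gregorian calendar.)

Doomsday rule: the anchor day for the 1800s is Friday. For year 00: 0÷12 = 0 r 0, and 0÷4 = 0, so 0+0+0 = 0.
Friday + 0 ≡ Friday — that's 1800's doomsday.
In January the doomsday date is Jan 3 (1800 is not a leap year (divisible by 100 but not 400)).
Jan 18 is 15 days after Jan 3; 15 mod 7 = 1, so Friday + 1 = Saturday.

Saturday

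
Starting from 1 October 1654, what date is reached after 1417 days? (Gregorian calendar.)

August 18, 1658

+365 (one year) → Oct 1, 1655 (1052 left).
+366 (one year; includes Feb 29, 1656) → Oct 1, 1656 (686 left).
+365 (one year) → Oct 1, 1657 (321 left).
Oct has 31 days: +31 → Nov 1, 1657 (290 left).
Nov has 30 days: +30 → Dec 1, 1657 (260 left).
Dec has 31 days: +31 → Jan 1, 1658 (229 left).
Jan has 31 days: +31 → Feb 1, 1658 (198 left).
Feb has 28 days: +28 → Mar 1, 1658 (170 left).
Mar has 31 days: +31 → Apr 1, 1658 (139 left).
Apr has 30 days: +30 → May 1, 1658 (109 left).
May has 31 days: +31 → Jun 1, 1658 (78 left).
Jun has 30 days: +30 → Jul 1, 1658 (48 left).
Jul has 31 days: +31 → Aug 1, 1658 (17 left).
+17 → Aug 18, 1658.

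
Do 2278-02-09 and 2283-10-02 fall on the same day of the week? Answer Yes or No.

From Feb 9, 2278 to Oct 2, 2283 is 2061 days.
2061 mod 7 = 3, so they are different weekdays.
(Feb 9, 2278 is a Saturday; Oct 2, 2283 is a Tuesday.)

No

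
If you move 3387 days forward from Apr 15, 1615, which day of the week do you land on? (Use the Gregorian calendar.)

Apr 15, 1615 is a Wednesday.
3387 mod 7 = 6, so 3387 days after a Wednesday is Wednesday + 6 = Tuesday.

Tuesday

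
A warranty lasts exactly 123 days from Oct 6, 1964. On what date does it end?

February 6, 1965

Oct has 31 days: +26 → Nov 1, 1964 (97 left).
Nov has 30 days: +30 → Dec 1, 1964 (67 left).
Dec has 31 days: +31 → Jan 1, 1965 (36 left).
Jan has 31 days: +31 → Feb 1, 1965 (5 left).
+5 → Feb 6, 1965.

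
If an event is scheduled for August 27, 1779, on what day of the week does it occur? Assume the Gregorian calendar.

Friday

Doomsday rule: the anchor day for the 1700s is Sunday. For year 79: 79÷12 = 6 r 7, and 7÷4 = 1, so 6+7+1 = 14.
Sunday + 14 ≡ Sunday — that's 1779's doomsday.
In August the doomsday date is Aug 8.
Aug 27 is 19 days after Aug 8; 19 mod 7 = 5, so Sunday + 5 = Friday.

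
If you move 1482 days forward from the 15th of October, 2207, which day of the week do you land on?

First find the weekday of Oct 15, 2207. Doomsday rule: the anchor day for the 2200s is Friday. For year 07: 7÷12 = 0 r 7, and 7÷4 = 1, so 0+7+1 = 8.
Friday + 8 ≡ Saturday — that's 2207's doomsday.
In October the doomsday date is Oct 10.
Oct 15 is 5 days after Oct 10; 5 mod 7 = 5, so Saturday + 5 = Thursday.
1482 mod 7 = 5, so 1482 days after a Thursday is Thursday + 5 = Tuesday.

Tuesday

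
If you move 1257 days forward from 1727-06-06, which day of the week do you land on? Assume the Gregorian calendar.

Tuesday

First find the weekday of Jun 6, 1727. Doomsday rule: the anchor day for the 1700s is Sunday. For year 27: 27÷12 = 2 r 3, and 3÷4 = 0, so 2+3+0 = 5.
Sunday + 5 ≡ Friday — that's 1727's doomsday.
In June the doomsday date is Jun 6.
Jun 6 is the doomsday itself: Friday.
1257 mod 7 = 4, so 1257 days after a Friday is Friday + 4 = Tuesday.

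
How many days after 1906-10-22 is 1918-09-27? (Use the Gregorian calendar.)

Oct 22, 1906 → Oct 22, 1907: 365 days.
Oct 22, 1907 → Oct 22, 1908: 366 days (Feb 29, 1908 is in that span).
Oct 22, 1908 → Oct 22, 1909: 365 days.
Oct 22, 1909 → Oct 22, 1910: 365 days.
Oct 22, 1910 → Oct 22, 1911: 365 days.
Oct 22, 1911 → Oct 22, 1912: 366 days (Feb 29, 1912 is in that span).
Oct 22, 1912 → Oct 22, 1913: 365 days.
Oct 22, 1913 → Oct 22, 1914: 365 days.
Oct 22, 1914 → Oct 22, 1915: 365 days.
Oct 22, 1915 → Oct 22, 1916: 366 days (Feb 29, 1916 is in that span).
Oct 22, 1916 → Oct 22, 1917: 365 days.
Oct 22, 1917 → Nov 22, 1917: 31 days (October has 31).
Nov 22, 1917 → Dec 22, 1917: 30 days (November has 30).
Dec 22, 1917 → Jan 22, 1918: 31 days (December has 31).
Jan 22, 1918 → Feb 22, 1918: 31 days (January has 31).
Feb 22, 1918 → Mar 22, 1918: 28 days (February has 28).
Mar 22, 1918 → Apr 22, 1918: 31 days (March has 31).
Apr 22, 1918 → May 22, 1918: 30 days (April has 30).
May 22, 1918 → Jun 22, 1918: 31 days (May has 31).
Jun 22, 1918 → Jul 22, 1918: 30 days (June has 30).
Jul 22, 1918 → Aug 22, 1918: 31 days (July has 31).
Aug 22, 1918 → Sep 22, 1918: 31 days (August has 31).
Sep 22, 1918 → Sep 27, 1918: 5 days.
Total: 4358 days.

4358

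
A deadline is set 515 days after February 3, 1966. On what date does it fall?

+365 (one year) → Feb 3, 1967 (150 left).
Feb has 28 days: +26 → Mar 1, 1967 (124 left).
Mar has 31 days: +31 → Apr 1, 1967 (93 left).
Apr has 30 days: +30 → May 1, 1967 (63 left).
May has 31 days: +31 → Jun 1, 1967 (32 left).
Jun has 30 days: +30 → Jul 1, 1967 (2 left).
+2 → Jul 3, 1967.

July 3, 1967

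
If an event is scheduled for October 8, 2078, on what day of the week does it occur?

Saturday

Doomsday rule: the anchor day for the 2000s is Tuesday. For year 78: 78÷12 = 6 r 6, and 6÷4 = 1, so 6+6+1 = 13.
Tuesday + 13 ≡ Monday — that's 2078's doomsday.
In October the doomsday date is Oct 10.
Oct 8 is 2 days before Oct 10; 2 mod 7 = 2, so Monday − 2 = Saturday.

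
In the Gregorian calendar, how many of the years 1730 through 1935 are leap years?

Multiples of 4 in [1730,1935]: 51.
Of those, multiples of 100: 2 (not leap unless ÷400).
Multiples of 400: 0.
Leap years = 51 − 2 + 0 = 49.

49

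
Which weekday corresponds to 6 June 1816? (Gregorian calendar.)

Doomsday rule: the anchor day for the 1800s is Friday. For year 16: 16÷12 = 1 r 4, and 4÷4 = 1, so 1+4+1 = 6.
Friday + 6 ≡ Thursday — that's 1816's doomsday.
In June the doomsday date is Jun 6.
Jun 6 is the doomsday itself: Thursday.

Thursday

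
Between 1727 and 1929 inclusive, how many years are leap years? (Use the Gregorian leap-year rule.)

49

Multiples of 4 in [1727,1929]: 51.
Of those, multiples of 100: 2 (not leap unless ÷400).
Multiples of 400: 0.
Leap years = 51 − 2 + 0 = 49.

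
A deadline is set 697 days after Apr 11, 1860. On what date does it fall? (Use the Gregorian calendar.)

March 9, 1862

+365 (one year) → Apr 11, 1861 (332 left).
Apr has 30 days: +20 → May 1, 1861 (312 left).
May has 31 days: +31 → Jun 1, 1861 (281 left).
Jun has 30 days: +30 → Jul 1, 1861 (251 left).
Jul has 31 days: +31 → Aug 1, 1861 (220 left).
Aug has 31 days: +31 → Sep 1, 1861 (189 left).
Sep has 30 days: +30 → Oct 1, 1861 (159 left).
Oct has 31 days: +31 → Nov 1, 1861 (128 left).
Nov has 30 days: +30 → Dec 1, 1861 (98 left).
Dec has 31 days: +31 → Jan 1, 1862 (67 left).
Jan has 31 days: +31 → Feb 1, 1862 (36 left).
Feb has 28 days: +28 → Mar 1, 1862 (8 left).
+8 → Mar 9, 1862.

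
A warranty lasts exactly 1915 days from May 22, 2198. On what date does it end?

August 20, 2203

+365 (one year) → May 22, 2199 (1550 left).
+365 (one year) → May 22, 2200 (1185 left).
+365 (one year) → May 22, 2201 (820 left).
+365 (one year) → May 22, 2202 (455 left).
+365 (one year) → May 22, 2203 (90 left).
May has 31 days: +10 → Jun 1, 2203 (80 left).
Jun has 30 days: +30 → Jul 1, 2203 (50 left).
Jul has 31 days: +31 → Aug 1, 2203 (19 left).
+19 → Aug 20, 2203.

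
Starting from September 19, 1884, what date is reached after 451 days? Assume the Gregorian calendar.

December 14, 1885

+365 (one year) → Sep 19, 1885 (86 left).
Sep has 30 days: +12 → Oct 1, 1885 (74 left).
Oct has 31 days: +31 → Nov 1, 1885 (43 left).
Nov has 30 days: +30 → Dec 1, 1885 (13 left).
+13 → Dec 14, 1885.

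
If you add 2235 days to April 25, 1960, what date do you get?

June 8, 1966

+365 (one year) → Apr 25, 1961 (1870 left).
+365 (one year) → Apr 25, 1962 (1505 left).
+365 (one year) → Apr 25, 1963 (1140 left).
+366 (one year; includes Feb 29, 1964) → Apr 25, 1964 (774 left).
+365 (one year) → Apr 25, 1965 (409 left).
+365 (one year) → Apr 25, 1966 (44 left).
Apr has 30 days: +6 → May 1, 1966 (38 left).
May has 31 days: +31 → Jun 1, 1966 (7 left).
+7 → Jun 8, 1966.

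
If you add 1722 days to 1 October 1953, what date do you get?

June 19, 1958

+365 (one year) → Oct 1, 1954 (1357 left).
+365 (one year) → Oct 1, 1955 (992 left).
+366 (one year; includes Feb 29, 1956) → Oct 1, 1956 (626 left).
+365 (one year) → Oct 1, 1957 (261 left).
Oct has 31 days: +31 → Nov 1, 1957 (230 left).
Nov has 30 days: +30 → Dec 1, 1957 (200 left).
Dec has 31 days: +31 → Jan 1, 1958 (169 left).
Jan has 31 days: +31 → Feb 1, 1958 (138 left).
Feb has 28 days: +28 → Mar 1, 1958 (110 left).
Mar has 31 days: +31 → Apr 1, 1958 (79 left).
Apr has 30 days: +30 → May 1, 1958 (49 left).
May has 31 days: +31 → Jun 1, 1958 (18 left).
+18 → Jun 19, 1958.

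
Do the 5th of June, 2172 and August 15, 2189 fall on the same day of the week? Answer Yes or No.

From Jun 5, 2172 to Aug 15, 2189 is 6280 days.
6280 mod 7 = 1, so they are different weekdays.
(Jun 5, 2172 is a Friday; Aug 15, 2189 is a Saturday.)

No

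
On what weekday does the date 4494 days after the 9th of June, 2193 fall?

Jun 9, 2193 is a Sunday.
4494 mod 7 = 0, so 4494 days after a Sunday is Sunday + 0 = Sunday.

Sunday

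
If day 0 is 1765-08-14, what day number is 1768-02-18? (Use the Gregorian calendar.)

Aug 14, 1765 → Aug 14, 1766: 365 days.
Aug 14, 1766 → Aug 14, 1767: 365 days.
Aug 14, 1767 → Sep 14, 1767: 31 days (August has 31).
Sep 14, 1767 → Oct 14, 1767: 30 days (September has 30).
Oct 14, 1767 → Nov 14, 1767: 31 days (October has 31).
Nov 14, 1767 → Dec 14, 1767: 30 days (November has 30).
Dec 14, 1767 → Jan 14, 1768: 31 days (December has 31).
Jan 14, 1768 → Feb 14, 1768: 31 days (January has 31).
Feb 14, 1768 → Feb 18, 1768: 4 days.
Total: 918 days.

918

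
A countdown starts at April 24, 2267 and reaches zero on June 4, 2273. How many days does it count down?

2233

Apr 24, 2267 → Apr 24, 2268: 366 days (Feb 29, 2268 is in that span).
Apr 24, 2268 → Apr 24, 2269: 365 days.
Apr 24, 2269 → Apr 24, 2270: 365 days.
Apr 24, 2270 → Apr 24, 2271: 365 days.
Apr 24, 2271 → Apr 24, 2272: 366 days (Feb 29, 2272 is in that span).
Apr 24, 2272 → Apr 24, 2273: 365 days.
Apr 24, 2273 → May 24, 2273: 30 days (April has 30).
May 24, 2273 → Jun 4, 2273: 11 days.
Total: 2233 days.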